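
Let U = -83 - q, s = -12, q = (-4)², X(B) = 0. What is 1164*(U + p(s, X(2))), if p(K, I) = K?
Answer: -129204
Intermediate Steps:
q = 16
U = -99 (U = -83 - 1*16 = -83 - 16 = -99)
1164*(U + p(s, X(2))) = 1164*(-99 - 12) = 1164*(-111) = -129204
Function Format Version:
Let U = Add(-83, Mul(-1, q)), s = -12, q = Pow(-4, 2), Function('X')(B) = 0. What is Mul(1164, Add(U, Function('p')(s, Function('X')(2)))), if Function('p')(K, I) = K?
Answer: -129204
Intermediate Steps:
q = 16
U = -99 (U = Add(-83, Mul(-1, 16)) = Add(-83, -16) = -99)
Mul(1164, Add(U, Function('p')(s, Function('X')(2)))) = Mul(1164, Add(-99, -12)) = Mul(1164, -111) = -129204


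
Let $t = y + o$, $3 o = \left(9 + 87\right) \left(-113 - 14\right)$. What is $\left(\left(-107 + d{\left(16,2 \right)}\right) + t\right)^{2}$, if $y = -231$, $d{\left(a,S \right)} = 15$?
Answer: $19245769$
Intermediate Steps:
$o = -4064$ ($o = \frac{\left(9 + 87\right) \left(-113 - 14\right)}{3} = \frac{96 \left(-127\right)}{3} = \frac{1}{3} \left(-12192\right) = -4064$)
$t = -4295$ ($t = -231 - 4064 = -4295$)
$\left(\left(-107 + d{\left(16,2 \right)}\right) + t\right)^{2} = \left(\left(-107 + 15\right) - 4295\right)^{2} = \left(-92 - 4295\right)^{2} = \left(-4387\right)^{2} = 19245769$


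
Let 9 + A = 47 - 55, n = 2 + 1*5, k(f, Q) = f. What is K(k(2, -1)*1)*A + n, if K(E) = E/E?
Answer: -10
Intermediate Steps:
K(E) = 1
n = 7 (n = 2 + 5 = 7)
A = -17 (A = -9 + (47 - 55) = -9 - 8 = -17)
K(k(2, -1)*1)*A + n = 1*(-17) + 7 = -17 + 7 = -10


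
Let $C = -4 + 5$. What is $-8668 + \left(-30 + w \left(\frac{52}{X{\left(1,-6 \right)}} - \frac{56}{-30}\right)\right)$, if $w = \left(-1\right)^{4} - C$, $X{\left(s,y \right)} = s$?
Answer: $-8698$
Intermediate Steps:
$C = 1$
$w = 0$ ($w = \left(-1\right)^{4} - 1 = 1 - 1 = 0$)
$-8668 + \left(-30 + w \left(\frac{52}{X{\left(1,-6 \right)}} - \frac{56}{-30}\right)\right) = -8668 - \left(30 + 0 \left(\frac{52}{1} - \frac{56}{-30}\right)\right) = -8668 - \left(30 + 0 \left(52 \cdot 1 - - \frac{28}{15}\right)\right) = -8668 - \left(30 + 0 \left(52 + \frac{28}{15}\right)\right) = -8668 + \left(-30 + 0 \cdot \frac{808}{15}\right) = -8668 + \left(-30 + 0\right) = -8668 - 30 = -8698$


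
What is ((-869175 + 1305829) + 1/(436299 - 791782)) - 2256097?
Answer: -646781055970/355483 ≈ -1.8194e+6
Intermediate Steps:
((-869175 + 1305829) + 1/(436299 - 791782)) - 2256097 = (436654 + 1/(-355483)) - 2256097 = (436654 - 1/355483) - 2256097 = 155223073881/355483 - 2256097 = -646781055970/355483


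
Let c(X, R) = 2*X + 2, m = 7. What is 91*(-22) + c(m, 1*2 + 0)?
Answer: -1986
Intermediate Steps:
c(X, R) = 2 + 2*X
91*(-22) + c(m, 1*2 + 0) = 91*(-22) + (2 + 2*7) = -2002 + (2 + 14) = -2002 + 16 = -1986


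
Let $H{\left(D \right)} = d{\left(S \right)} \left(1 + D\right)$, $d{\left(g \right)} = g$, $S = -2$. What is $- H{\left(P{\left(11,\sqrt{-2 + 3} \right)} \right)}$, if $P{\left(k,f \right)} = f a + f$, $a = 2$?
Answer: $8$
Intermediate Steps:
$P{\left(k,f \right)} = 3 f$ ($P{\left(k,f \right)} = f 2 + f = 2 f + f = 3 f$)
$H{\left(D \right)} = -2 - 2 D$ ($H{\left(D \right)} = - 2 \left(1 + D\right) = -2 - 2 D$)
$- H{\left(P{\left(11,\sqrt{-2 + 3} \right)} \right)} = - (-2 - 2 \cdot 3 \sqrt{-2 + 3}) = - (-2 - 2 \cdot 3 \sqrt{1}) = - (-2 - 2 \cdot 3 \cdot 1) = - (-2 - 6) = \left(-1\right) \left(-8\right) = 8$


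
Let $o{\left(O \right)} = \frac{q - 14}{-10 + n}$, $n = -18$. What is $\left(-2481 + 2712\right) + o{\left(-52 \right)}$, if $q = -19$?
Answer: $\frac{6501}{28} \approx 232.18$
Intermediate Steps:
$o{\left(O \right)} = \frac{33}{28}$ ($o{\left(O \right)} = \frac{-19 - 14}{-10 - 18} = - \frac{33}{-28} = \left(-33\right) \left(- \frac{1}{28}\right) = \frac{33}{28}$)
$\left(-2481 + 2712\right) + o{\left(-52 \right)} = \left(-2481 + 2712\right) + \frac{33}{28} = 231 + \frac{33}{28} = \frac{6501}{28}$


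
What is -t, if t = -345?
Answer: 345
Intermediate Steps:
-t = -1*(-345) = 345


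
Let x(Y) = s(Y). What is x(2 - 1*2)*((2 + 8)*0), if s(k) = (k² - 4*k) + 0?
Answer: 0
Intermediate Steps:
s(k) = k² - 4*k
x(Y) = Y*(-4 + Y)
x(2 - 1*2)*((2 + 8)*0) = ((2 - 1*2)*(-4 + (2 - 1*2)))*((2 + 8)*0) = ((2 - 2)*(-4 + (2 - 2)))*(10*0) = (0*(-4 + 0))*0 = (0*(-4))*0 = 0*0 = 0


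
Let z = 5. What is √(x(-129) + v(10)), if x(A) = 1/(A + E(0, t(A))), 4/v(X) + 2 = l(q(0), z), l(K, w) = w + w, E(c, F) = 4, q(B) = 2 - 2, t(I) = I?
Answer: √1230/50 ≈ 0.70143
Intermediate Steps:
q(B) = 0
l(K, w) = 2*w
v(X) = ½ (v(X) = 4/(-2 + 2*5) = 4/(-2 + 10) = 4/8 = 4*(⅛) = ½)
x(A) = 1/(4 + A) (x(A) = 1/(A + 4) = 1/(4 + A))
√(x(-129) + v(10)) = √(1/(4 - 129) + ½) = √(1/(-125) + ½) = √(-1/125 + ½) = √(123/250) = √1230/50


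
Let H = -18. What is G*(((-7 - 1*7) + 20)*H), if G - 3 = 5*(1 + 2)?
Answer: -1944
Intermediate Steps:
G = 18 (G = 3 + 5*(1 + 2) = 3 + 5*3 = 3 + 15 = 18)
G*(((-7 - 1*7) + 20)*H) = 18*(((-7 - 1*7) + 20)*(-18)) = 18*(((-7 - 7) + 20)*(-18)) = 18*((-14 + 20)*(-18)) = 18*(6*(-18)) = 18*(-108) = -1944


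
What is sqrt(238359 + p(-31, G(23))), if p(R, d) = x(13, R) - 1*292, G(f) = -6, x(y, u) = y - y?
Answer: sqrt(238067) ≈ 487.92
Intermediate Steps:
x(y, u) = 0
p(R, d) = -292 (p(R, d) = 0 - 1*292 = 0 - 292 = -292)
sqrt(238359 + p(-31, G(23))) = sqrt(238359 - 292) = sqrt(238067)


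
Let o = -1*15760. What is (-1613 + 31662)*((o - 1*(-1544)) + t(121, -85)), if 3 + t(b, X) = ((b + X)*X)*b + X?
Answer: -11555763636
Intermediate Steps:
o = -15760
t(b, X) = -3 + X + X*b*(X + b) (t(b, X) = -3 + (((b + X)*X)*b + X) = -3 + (((X + b)*X)*b + X) = -3 + ((X*(X + b))*b + X) = -3 + (X*b*(X + b) + X) = -3 + (X + X*b*(X + b)) = -3 + X + X*b*(X + b))
(-1613 + 31662)*((o - 1*(-1544)) + t(121, -85)) = (-1613 + 31662)*((-15760 - 1*(-1544)) + (-3 - 85 - 85*121**2 + 121*(-85)**2)) = 30049*((-15760 + 1544) + (-3 - 85 - 85*14641 + 121*7225)) = 30049*(-14216 + (-3 - 85 - 1244485 + 874225)) = 30049*(-14216 - 370348) = 30049*(-384564) = -11555763636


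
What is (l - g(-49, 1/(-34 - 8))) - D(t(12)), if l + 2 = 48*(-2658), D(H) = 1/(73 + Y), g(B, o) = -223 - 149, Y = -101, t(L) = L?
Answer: -3561991/28 ≈ -1.2721e+5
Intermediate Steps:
g(B, o) = -372
D(H) = -1/28 (D(H) = 1/(73 - 101) = 1/(-28) = -1/28)
l = -127586 (l = -2 + 48*(-2658) = -2 - 127584 = -127586)
(l - g(-49, 1/(-34 - 8))) - D(t(12)) = (-127586 - 1*(-372)) - 1*(-1/28) = (-127586 + 372) + 1/28 = -127214 + 1/28 = -3561991/28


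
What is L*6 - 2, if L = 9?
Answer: 52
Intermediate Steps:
L*6 - 2 = 9*6 - 2 = 54 - 2 = 52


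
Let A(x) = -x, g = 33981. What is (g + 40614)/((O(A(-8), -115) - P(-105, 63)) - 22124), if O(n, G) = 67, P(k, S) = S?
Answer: -14919/4424 ≈ -3.3723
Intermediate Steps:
(g + 40614)/((O(A(-8), -115) - P(-105, 63)) - 22124) = (33981 + 40614)/((67 - 1*63) - 22124) = 74595/((67 - 63) - 22124) = 74595/(4 - 22124) = 74595/(-22120) = 74595*(-1/22120) = -14919/4424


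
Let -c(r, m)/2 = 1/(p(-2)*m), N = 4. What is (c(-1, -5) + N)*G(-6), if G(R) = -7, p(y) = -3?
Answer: -406/15 ≈ -27.067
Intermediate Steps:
c(r, m) = 2/(3*m) (c(r, m) = -2*(-1/(3*m)) = -(-2)/(3*m) = 2/(3*m))
(c(-1, -5) + N)*G(-6) = ((2/3)/(-5) + 4)*(-7) = ((2/3)*(-1/5) + 4)*(-7) = (-2/15 + 4)*(-7) = (58/15)*(-7) = -406/15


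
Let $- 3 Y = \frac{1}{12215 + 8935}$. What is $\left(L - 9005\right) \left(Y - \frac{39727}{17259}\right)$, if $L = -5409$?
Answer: $\frac{6055550604221}{182513925} \approx 33179.0$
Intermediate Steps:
$Y = - \frac{1}{63450}$ ($Y = - \frac{1}{3 \left(12215 + 8935\right)} = - \frac{1}{3 \cdot 21150} = \left(- \frac{1}{3}\right) \frac{1}{21150} = - \frac{1}{63450} \approx -1.576 \cdot 10^{-5}$)
$\left(L - 9005\right) \left(Y - \frac{39727}{17259}\right) = \left(-5409 - 9005\right) \left(- \frac{1}{63450} - \frac{39727}{17259}\right) = - 14414 \left(- \frac{1}{63450} - \frac{39727}{17259}\right) = \left(-14414\right) \left(- \frac{840231803}{365027850}\right) = \frac{6055550604221}{182513925}$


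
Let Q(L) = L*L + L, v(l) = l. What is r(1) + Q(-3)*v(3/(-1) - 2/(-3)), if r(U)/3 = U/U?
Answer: -11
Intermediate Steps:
r(U) = 3 (r(U) = 3*(U/U) = 3*1 = 3)
Q(L) = L + L² (Q(L) = L² + L = L + L²)
r(1) + Q(-3)*v(3/(-1) - 2/(-3)) = 3 + (-3*(1 - 3))*(3/(-1) - 2/(-3)) = 3 + (-3*(-2))*(3*(-1) - 2*(-⅓)) = 3 + 6*(-3 + ⅔) = 3 + 6*(-7/3) = 3 - 14 = -11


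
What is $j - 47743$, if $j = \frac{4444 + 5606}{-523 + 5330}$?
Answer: $- \frac{229490551}{4807} \approx -47741.0$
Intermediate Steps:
$j = \frac{10050}{4807} \approx 2.0907$
$j - 47743 = \frac{10050}{4807} - 47743 = - \frac{229490551}{4807}$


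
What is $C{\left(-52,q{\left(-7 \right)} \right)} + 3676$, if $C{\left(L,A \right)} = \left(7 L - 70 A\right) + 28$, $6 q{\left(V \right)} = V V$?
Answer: $\frac{8305}{3} \approx 2768.3$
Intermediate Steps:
$q{\left(V \right)} = \frac{V^{2}}{6}$ ($q{\left(V \right)} = \frac{V V}{6} = \frac{V^{2}}{6}$)
$C{\left(L,A \right)} = 28 - 70 A + 7 L$ ($C{\left(L,A \right)} = \left(- 70 A + 7 L\right) + 28 = 28 - 70 A + 7 L$)
$C{\left(-52,q{\left(-7 \right)} \right)} + 3676 = \left(28 - 70 \frac{\left(-7\right)^{2}}{6} + 7 \left(-52\right)\right) + 3676 = \left(28 - 70 \cdot \frac{1}{6} \cdot 49 - 364\right) + 3676 = \left(28 - \frac{1715}{3} - 364\right) + 3676 = - \frac{2723}{3} + 3676 = \frac{8305}{3}$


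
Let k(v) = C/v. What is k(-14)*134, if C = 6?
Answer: -402/7 ≈ -57.429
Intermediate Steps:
k(v) = 6/v
k(-14)*134 = (6/(-14))*134 = (6*(-1/14))*134 = -3/7*134 = -402/7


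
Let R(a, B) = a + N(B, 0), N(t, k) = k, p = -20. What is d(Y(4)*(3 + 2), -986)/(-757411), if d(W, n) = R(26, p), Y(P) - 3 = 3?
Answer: -26/757411 ≈ -3.4327e-5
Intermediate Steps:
Y(P) = 6 (Y(P) = 3 + 3 = 6)
R(a, B) = a (R(a, B) = a + 0 = a)
d(W, n) = 26
d(Y(4)*(3 + 2), -986)/(-757411) = 26/(-757411) = 26*(-1/757411) = -26/757411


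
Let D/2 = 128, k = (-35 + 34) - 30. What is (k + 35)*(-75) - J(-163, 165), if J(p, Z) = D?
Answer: -556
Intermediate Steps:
k = -31 (k = -1 - 30 = -31)
D = 256 (D = 2*128 = 256)
J(p, Z) = 256
(k + 35)*(-75) - J(-163, 165) = (-31 + 35)*(-75) - 1*256 = 4*(-75) - 256 = -300 - 256 = -556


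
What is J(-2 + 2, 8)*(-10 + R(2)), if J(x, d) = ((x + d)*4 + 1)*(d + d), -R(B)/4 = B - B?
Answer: -5280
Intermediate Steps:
R(B) = 0 (R(B) = -4*(B - B) = -4*0 = 0)
J(x, d) = 2*d*(1 + 4*d + 4*x) (J(x, d) = ((d + x)*4 + 1)*(2*d) = ((4*d + 4*x) + 1)*(2*d) = (1 + 4*d + 4*x)*(2*d) = 2*d*(1 + 4*d + 4*x))
J(-2 + 2, 8)*(-10 + R(2)) = (2*8*(1 + 4*8 + 4*(-2 + 2)))*(-10 + 0) = (2*8*(1 + 32 + 4*0))*(-10) = (2*8*(1 + 32 + 0))*(-10) = (2*8*33)*(-10) = 528*(-10) = -5280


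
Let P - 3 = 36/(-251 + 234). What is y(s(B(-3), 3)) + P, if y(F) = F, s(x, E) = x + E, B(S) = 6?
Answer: 168/17 ≈ 9.8824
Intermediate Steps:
s(x, E) = E + x
P = 15/17 (P = 3 + 36/(-251 + 234) = 3 + 36/(-17) = 3 + 36*(-1/17) = 3 - 36/17 = 15/17 ≈ 0.88235)
y(s(B(-3), 3)) + P = (3 + 6) + 15/17 = 9 + 15/17 = 168/17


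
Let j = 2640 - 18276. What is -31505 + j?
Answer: -47141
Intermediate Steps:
j = -15636
-31505 + j = -31505 - 15636 = -47141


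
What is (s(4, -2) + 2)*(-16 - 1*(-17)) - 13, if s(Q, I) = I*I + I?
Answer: -9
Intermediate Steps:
s(Q, I) = I + I² (s(Q, I) = I² + I = I + I²)
(s(4, -2) + 2)*(-16 - 1*(-17)) - 13 = (-2*(1 - 2) + 2)*(-16 - 1*(-17)) - 13 = (-2*(-1) + 2)*(-16 + 17) - 13 = (2 + 2)*1 - 13 = 4*1 - 13 = 4 - 13 = -9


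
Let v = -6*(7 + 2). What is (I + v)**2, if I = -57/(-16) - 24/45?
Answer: 149646289/57600 ≈ 2598.0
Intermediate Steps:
I = 727/240 (I = -57*(-1/16) - 24*1/45 = 57/16 - 8/15 = 727/240 ≈ 3.0292)
v = -54 (v = -6*9 = -54)
(I + v)**2 = (727/240 - 54)**2 = (-12233/240)**2 = 149646289/57600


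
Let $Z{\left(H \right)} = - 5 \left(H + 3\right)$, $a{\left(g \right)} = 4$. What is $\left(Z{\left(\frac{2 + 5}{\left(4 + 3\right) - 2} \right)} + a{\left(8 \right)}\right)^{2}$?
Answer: $324$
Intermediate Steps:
$Z{\left(H \right)} = -15 - 5 H$ ($Z{\left(H \right)} = - 5 \left(3 + H\right) = -15 - 5 H$)
$\left(Z{\left(\frac{2 + 5}{\left(4 + 3\right) - 2} \right)} + a{\left(8 \right)}\right)^{2} = \left(\left(-15 - 5 \frac{2 + 5}{\left(4 + 3\right) - 2}\right) + 4\right)^{2} = \left(\left(-15 - 5 \frac{7}{7 - 2}\right) + 4\right)^{2} = \left(\left(-15 - 5 \cdot \frac{7}{5}\right) + 4\right)^{2} = \left(\left(-15 - 5 \cdot 7 \cdot \frac{1}{5}\right) + 4\right)^{2} = \left(\left(-15 - 7\right) + 4\right)^{2} = \left(-22 + 4\right)^{2} = \left(-18\right)^{2} = 324$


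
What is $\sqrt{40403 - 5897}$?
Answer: $9 \sqrt{426} \approx 185.76$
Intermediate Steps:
$\sqrt{40403 - 5897} = \sqrt{34506} = 9 \sqrt{426}$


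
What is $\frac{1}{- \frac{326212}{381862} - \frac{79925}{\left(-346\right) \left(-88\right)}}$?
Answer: $- \frac{5813467088}{20226411663} \approx -0.28742$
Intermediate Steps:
$\frac{1}{- \frac{326212}{381862} - \frac{79925}{\left(-346\right) \left(-88\right)}} = \frac{1}{\left(-326212\right) \frac{1}{381862} - \frac{79925}{30448}} = \frac{1}{- \frac{163106}{190931} - \frac{79925}{30448}} = \frac{1}{- \frac{20226411663}{5813467088}} = - \frac{5813467088}{20226411663}$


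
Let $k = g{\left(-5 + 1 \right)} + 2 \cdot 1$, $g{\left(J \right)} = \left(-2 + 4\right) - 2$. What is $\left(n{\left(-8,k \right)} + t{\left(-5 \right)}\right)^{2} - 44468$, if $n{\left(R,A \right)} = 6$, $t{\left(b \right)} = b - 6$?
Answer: $-44443$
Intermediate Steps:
$g{\left(J \right)} = 0$ ($g{\left(J \right)} = 2 - 2 = 0$)
$t{\left(b \right)} = -6 + b$
$k = 2$ ($k = 0 + 2 \cdot 1 = 0 + 2 = 2$)
$\left(n{\left(-8,k \right)} + t{\left(-5 \right)}\right)^{2} - 44468 = \left(6 - 11\right)^{2} - 44468 = \left(-5\right)^{2} - 44468 = 25 - 44468 = -44443$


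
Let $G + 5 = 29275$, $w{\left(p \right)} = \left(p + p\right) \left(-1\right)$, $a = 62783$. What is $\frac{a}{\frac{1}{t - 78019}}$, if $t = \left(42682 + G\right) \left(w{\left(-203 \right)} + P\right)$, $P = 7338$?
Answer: $34977556282627$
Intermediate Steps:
$w{\left(p \right)} = - 2 p$ ($w{\left(p \right)} = 2 p \left(-1\right) = - 2 p$)
$G = 29270$ ($G = -5 + 29275 = 29270$)
$t = 557196288$ ($t = \left(42682 + 29270\right) \left(\left(-2\right) \left(-203\right) + 7338\right) = 71952 \left(406 + 7338\right) = 71952 \cdot 7744 = 557196288$)
$\frac{a}{\frac{1}{t - 78019}} = \frac{62783}{\frac{1}{557196288 - 78019}} = \frac{62783}{\frac{1}{557118269}} = 62783 \frac{1}{\frac{1}{557118269}} = 62783 \cdot 557118269 = 34977556282627$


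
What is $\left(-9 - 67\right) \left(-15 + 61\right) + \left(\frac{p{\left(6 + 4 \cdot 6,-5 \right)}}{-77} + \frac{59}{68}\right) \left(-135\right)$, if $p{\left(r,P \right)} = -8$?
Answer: $- \frac{18991801}{5236} \approx -3627.2$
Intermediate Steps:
$\left(-9 - 67\right) \left(-15 + 61\right) + \left(\frac{p{\left(6 + 4 \cdot 6,-5 \right)}}{-77} + \frac{59}{68}\right) \left(-135\right) = \left(-9 - 67\right) \left(-15 + 61\right) + \left(- \frac{8}{-77} + \frac{59}{68}\right) \left(-135\right) = \left(-76\right) 46 + \left(\left(-8\right) \left(- \frac{1}{77}\right) + 59 \cdot \frac{1}{68}\right) \left(-135\right) = -3496 + \left(\frac{8}{77} + \frac{59}{68}\right) \left(-135\right) = -3496 + \frac{5087}{5236} \left(-135\right) = -3496 - \frac{686745}{5236} = - \frac{18991801}{5236}$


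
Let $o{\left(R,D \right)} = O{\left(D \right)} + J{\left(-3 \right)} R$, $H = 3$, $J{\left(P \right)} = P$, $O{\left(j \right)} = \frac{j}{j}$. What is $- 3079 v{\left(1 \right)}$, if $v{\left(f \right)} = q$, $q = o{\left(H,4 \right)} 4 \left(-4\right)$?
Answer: $-394112$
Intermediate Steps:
$O{\left(j \right)} = 1$
$o{\left(R,D \right)} = 1 - 3 R$
$q = 128$ ($q = \left(1 - 9\right) 4 \left(-4\right) = \left(-8\right) 4 \left(-4\right) = \left(-32\right) \left(-4\right) = 128$)
$v{\left(f \right)} = 128$
$- 3079 v{\left(1 \right)} = \left(-3079\right) 128 = -394112$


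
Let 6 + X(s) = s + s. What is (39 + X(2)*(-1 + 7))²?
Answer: 729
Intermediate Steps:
X(s) = -6 + 2*s (X(s) = -6 + (s + s) = -6 + 2*s)
(39 + X(2)*(-1 + 7))² = (39 + (-6 + 2*2)*(-1 + 7))² = (39 + (-6 + 4)*6)² = (39 - 2*6)² = (39 - 12)² = 27² = 729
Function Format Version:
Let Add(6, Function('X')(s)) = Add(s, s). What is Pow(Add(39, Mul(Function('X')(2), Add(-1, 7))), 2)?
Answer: 729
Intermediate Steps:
Function('X')(s) = Add(-6, Mul(2, s)) (Function('X')(s) = Add(-6, Add(s, s)) = Add(-6, Mul(2, s)))
Pow(Add(39, Mul(Function('X')(2), Add(-1, 7))), 2) = Pow(Add(39, Mul(Add(-6, Mul(2, 2)), Add(-1, 7))), 2) = Pow(Add(39, Mul(Add(-6, 4), 6)), 2) = Pow(Add(39, Mul(-2, 6)), 2) = Pow(Add(39, -12), 2) = Pow(27, 2) = 729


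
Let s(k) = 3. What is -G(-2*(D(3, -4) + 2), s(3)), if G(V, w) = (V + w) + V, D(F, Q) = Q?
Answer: -11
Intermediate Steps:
G(V, w) = w + 2*V
-G(-2*(D(3, -4) + 2), s(3)) = -(3 + 2*(-2*(-4 + 2))) = -(3 + 2*(-2*(-2))) = -(3 + 2*4) = -(3 + 8) = -1*11 = -11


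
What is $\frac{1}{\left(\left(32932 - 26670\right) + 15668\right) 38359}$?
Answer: $\frac{1}{841212870} \approx 1.1888 \cdot 10^{-9}$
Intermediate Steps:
$\frac{1}{\left(\left(32932 - 26670\right) + 15668\right) 38359} = \frac{1}{\left(32932 - 26670\right) + 15668} \cdot \frac{1}{38359} = \frac{1}{6262 + 15668} \cdot \frac{1}{38359} = \frac{1}{21930} \cdot \frac{1}{38359} = \frac{1}{841212870}$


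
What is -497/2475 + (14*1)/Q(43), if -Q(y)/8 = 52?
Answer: -120701/514800 ≈ -0.23446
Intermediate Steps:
Q(y) = -416 (Q(y) = -8*52 = -416)
-497/2475 + (14*1)/Q(43) = -497/2475 + (14*1)/(-416) = -497*1/2475 + 14*(-1/416) = -497/2475 - 7/208 = -120701/514800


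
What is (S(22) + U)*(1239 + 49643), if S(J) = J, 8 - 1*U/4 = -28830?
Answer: 5870459868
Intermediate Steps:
U = 115352 (U = 32 - 4*(-28830) = 32 + 115320 = 115352)
(S(22) + U)*(1239 + 49643) = (22 + 115352)*(1239 + 49643) = 115374*50882 = 5870459868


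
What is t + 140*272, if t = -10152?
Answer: 27928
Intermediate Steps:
t + 140*272 = -10152 + 140*272 = -10152 + 38080 = 27928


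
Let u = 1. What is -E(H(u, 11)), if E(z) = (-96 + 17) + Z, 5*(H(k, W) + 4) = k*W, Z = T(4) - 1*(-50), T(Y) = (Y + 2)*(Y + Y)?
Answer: -19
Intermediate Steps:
T(Y) = 2*Y*(2 + Y) (T(Y) = (2 + Y)*(2*Y) = 2*Y*(2 + Y))
Z = 98 (Z = 2*4*(2 + 4) - 1*(-50) = 2*4*6 + 50 = 48 + 50 = 98)
H(k, W) = -4 + W*k/5 (H(k, W) = -4 + (k*W)/5 = -4 + (W*k)/5 = -4 + W*k/5)
E(z) = 19 (E(z) = (-96 + 17) + 98 = -79 + 98 = 19)
-E(H(u, 11)) = -1*19 = -19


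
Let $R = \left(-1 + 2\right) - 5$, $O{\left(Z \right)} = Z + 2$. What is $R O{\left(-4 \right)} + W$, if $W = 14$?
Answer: $22$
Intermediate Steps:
$O{\left(Z \right)} = 2 + Z$
$R = -4$ ($R = 1 - 5 = -4$)
$R O{\left(-4 \right)} + W = - 4 \left(2 - 4\right) + 14 = \left(-4\right) \left(-2\right) + 14 = 8 + 14 = 22$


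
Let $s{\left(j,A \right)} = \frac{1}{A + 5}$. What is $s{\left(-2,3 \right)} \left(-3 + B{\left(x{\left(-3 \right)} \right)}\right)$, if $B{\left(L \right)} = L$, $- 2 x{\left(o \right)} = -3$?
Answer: $- \frac{3}{16} \approx -0.1875$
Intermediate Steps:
$s{\left(j,A \right)} = \frac{1}{5 + A}$
$x{\left(o \right)} = \frac{3}{2}$ ($x{\left(o \right)} = \left(- \frac{1}{2}\right) \left(-3\right) = \frac{3}{2}$)
$s{\left(-2,3 \right)} \left(-3 + B{\left(x{\left(-3 \right)} \right)}\right) = \frac{-3 + \frac{3}{2}}{5 + 3} = \frac{1}{8} \left(- \frac{3}{2}\right) = - \frac{3}{16}$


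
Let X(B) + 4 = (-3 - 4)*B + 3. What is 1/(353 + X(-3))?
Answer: 1/373 ≈ 0.0026810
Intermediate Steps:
X(B) = -1 - 7*B (X(B) = -4 + ((-3 - 4)*B + 3) = -4 + (-7*B + 3) = -4 + (3 - 7*B) = -1 - 7*B)
1/(353 + X(-3)) = 1/(353 + (-1 - 7*(-3))) = 1/(353 + (-1 + 21)) = 1/(353 + 20) = 1/373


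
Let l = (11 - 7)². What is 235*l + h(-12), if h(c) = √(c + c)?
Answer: 3760 + 2*I*√6 ≈ 3760.0 + 4.899*I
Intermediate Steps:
l = 16 (l = 4² = 16)
h(c) = √2*√c (h(c) = √(2*c) = √2*√c)
235*l + h(-12) = 235*16 + √2*√(-12) = 3760 + √2*(2*I*√3) = 3760 + 2*I*√6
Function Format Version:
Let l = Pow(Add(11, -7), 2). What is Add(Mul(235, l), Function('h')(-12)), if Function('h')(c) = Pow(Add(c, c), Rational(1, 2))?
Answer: Add(3760, Mul(2, I, Pow(6, Rational(1, 2)))) ≈ Add(3760.0, Mul(4.8990, I))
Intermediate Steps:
l = 16 (l = Pow(4, 2) = 16)
Function('h')(c) = Mul(Pow(2, Rational(1, 2)), Pow(c, Rational(1, 2))) (Function('h')(c) = Pow(Mul(2, c), Rational(1, 2)) = Mul(Pow(2, Rational(1, 2)), Pow(c, Rational(1, 2))))
Add(Mul(235, l), Function('h')(-12)) = Add(Mul(235, 16), Mul(Pow(2, Rational(1, 2)), Pow(-12, Rational(1, 2)))) = Add(3760, Mul(Pow(2, Rational(1, 2)), Mul(2, I, Pow(3, Rational(1, 2))))) = Add(3760, Mul(2, I, Pow(6, Rational(1, 2))))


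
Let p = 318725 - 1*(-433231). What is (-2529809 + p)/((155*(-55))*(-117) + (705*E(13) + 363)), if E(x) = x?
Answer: -1777853/1006953 ≈ -1.7656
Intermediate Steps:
p = 751956 (p = 318725 + 433231 = 751956)
(-2529809 + p)/((155*(-55))*(-117) + (705*E(13) + 363)) = (-2529809 + 751956)/((155*(-55))*(-117) + (705*13 + 363)) = -1777853/(-8525*(-117) + (9165 + 363)) = -1777853/(997425 + 9528) = -1777853/1006953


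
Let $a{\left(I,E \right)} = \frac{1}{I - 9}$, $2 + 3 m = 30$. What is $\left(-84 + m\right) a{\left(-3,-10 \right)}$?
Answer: $\frac{56}{9} \approx 6.2222$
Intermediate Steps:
$m = \frac{28}{3}$ ($m = - \frac{2}{3} + \frac{1}{3} \cdot 30 = - \frac{2}{3} + 10 = \frac{28}{3} \approx 9.3333$)
$a{\left(I,E \right)} = \frac{1}{-9 + I}$
$\left(-84 + m\right) a{\left(-3,-10 \right)} = \frac{-84 + \frac{28}{3}}{-9 - 3} = - \frac{224}{3 \left(-12\right)} = \left(- \frac{224}{3}\right) \left(- \frac{1}{12}\right) = \frac{56}{9}$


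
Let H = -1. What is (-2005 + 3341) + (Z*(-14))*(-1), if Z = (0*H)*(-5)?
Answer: 1336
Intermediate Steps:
Z = 0 (Z = (0*(-1))*(-5) = 0*(-5) = 0)
(-2005 + 3341) + (Z*(-14))*(-1) = (-2005 + 3341) + (0*(-14))*(-1) = 1336 + 0*(-1) = 1336 + 0 = 1336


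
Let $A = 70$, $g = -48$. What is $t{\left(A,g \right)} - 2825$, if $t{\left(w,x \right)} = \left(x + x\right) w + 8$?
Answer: $-9537$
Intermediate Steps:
$t{\left(w,x \right)} = 8 + 2 w x$ ($t{\left(w,x \right)} = 2 x w + 8 = 2 w x + 8 = 8 + 2 w x$)
$t{\left(A,g \right)} - 2825 = \left(8 + 2 \cdot 70 \left(-48\right)\right) - 2825 = \left(8 - 6720\right) - 2825 = -6712 - 2825 = -9537$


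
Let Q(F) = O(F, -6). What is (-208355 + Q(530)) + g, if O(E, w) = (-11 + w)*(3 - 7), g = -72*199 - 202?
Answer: -222817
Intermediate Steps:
g = -14530 (g = -14328 - 202 = -14530)
O(E, w) = 44 - 4*w (O(E, w) = (-11 + w)*(-4) = 44 - 4*w)
Q(F) = 68 (Q(F) = 44 - 4*(-6) = 44 + 24 = 68)
(-208355 + Q(530)) + g = (-208355 + 68) - 14530 = -208287 - 14530 = -222817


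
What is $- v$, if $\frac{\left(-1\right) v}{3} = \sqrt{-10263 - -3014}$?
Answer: $3 i \sqrt{7249} \approx 255.42 i$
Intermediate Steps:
$v = - 3 i \sqrt{7249}$ ($v = - 3 \sqrt{-10263 - -3014} = - 3 \sqrt{-10263 + 3014} = - 3 \sqrt{-7249} = - 3 i \sqrt{7249} \approx - 255.42 i$)
$- v = - \left(-3\right) i \sqrt{7249} = 3 i \sqrt{7249}$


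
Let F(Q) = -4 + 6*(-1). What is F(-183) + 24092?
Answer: 24082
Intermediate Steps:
F(Q) = -10 (F(Q) = -4 - 6 = -10)
F(-183) + 24092 = -10 + 24092 = 24082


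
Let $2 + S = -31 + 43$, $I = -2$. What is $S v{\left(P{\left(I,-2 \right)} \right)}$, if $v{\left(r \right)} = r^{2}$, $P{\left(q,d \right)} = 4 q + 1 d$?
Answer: $1000$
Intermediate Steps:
$P{\left(q,d \right)} = d + 4 q$ ($P{\left(q,d \right)} = 4 q + d = d + 4 q$)
$S = 10$ ($S = -2 + \left(-31 + 43\right) = -2 + 12 = 10$)
$S v{\left(P{\left(I,-2 \right)} \right)} = 10 \left(-2 + 4 \left(-2\right)\right)^{2} = 10 \left(-2 - 8\right)^{2} = 10 \left(-10\right)^{2} = 10 \cdot 100 = 1000$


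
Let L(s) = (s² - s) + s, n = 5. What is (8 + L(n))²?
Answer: 1089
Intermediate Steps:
L(s) = s²
(8 + L(n))² = (8 + 5²)² = (8 + 25)² = 33² = 1089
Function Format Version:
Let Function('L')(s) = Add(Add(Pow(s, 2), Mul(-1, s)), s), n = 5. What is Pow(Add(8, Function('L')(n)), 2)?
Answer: 1089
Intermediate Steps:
Function('L')(s) = Pow(s, 2)
Pow(Add(8, Function('L')(n)), 2) = Pow(Add(8, Pow(5, 2)), 2) = Pow(Add(8, 25), 2) = Pow(33, 2) = 1089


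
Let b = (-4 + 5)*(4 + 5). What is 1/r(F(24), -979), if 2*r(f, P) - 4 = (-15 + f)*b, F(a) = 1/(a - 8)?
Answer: -32/2087 ≈ -0.015333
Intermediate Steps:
b = 9 (b = 1*9 = 9)
F(a) = 1/(-8 + a)
r(f, P) = -131/2 + 9*f/2 (r(f, P) = 2 + ((-15 + f)*9)/2 = 2 + (-135 + 9*f)/2 = 2 + (-135/2 + 9*f/2) = -131/2 + 9*f/2)
1/r(F(24), -979) = 1/(-131/2 + 9/(2*(-8 + 24))) = 1/(-131/2 + (9/2)/16) = 1/(-131/2 + (9/2)*(1/16)) = 1/(-131/2 + 9/32) = 1/(-2087/32) = -32/2087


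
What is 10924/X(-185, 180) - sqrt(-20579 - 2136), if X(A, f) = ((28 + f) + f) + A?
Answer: 10924/203 - I*sqrt(22715) ≈ 53.813 - 150.71*I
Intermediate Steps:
X(A, f) = 28 + A + 2*f (X(A, f) = (28 + 2*f) + A = 28 + A + 2*f)
10924/X(-185, 180) - sqrt(-20579 - 2136) = 10924/(28 - 185 + 2*180) - sqrt(-20579 - 2136) = 10924/(28 - 185 + 360) - sqrt(-22715) = 10924/203 - I*sqrt(22715)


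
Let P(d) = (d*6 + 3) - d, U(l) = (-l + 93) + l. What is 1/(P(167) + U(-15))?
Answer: 1/931 ≈ 0.0010741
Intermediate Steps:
U(l) = 93 (U(l) = (93 - l) + l = 93)
P(d) = 3 + 5*d (P(d) = (6*d + 3) - d = (3 + 6*d) - d = 3 + 5*d)
1/(P(167) + U(-15)) = 1/((3 + 5*167) + 93) = 1/((3 + 835) + 93) = 1/(838 + 93) = 1/931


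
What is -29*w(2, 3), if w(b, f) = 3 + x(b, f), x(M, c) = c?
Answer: -174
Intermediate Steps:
w(b, f) = 3 + f
-29*w(2, 3) = -29*(3 + 3) = -29*6 = -174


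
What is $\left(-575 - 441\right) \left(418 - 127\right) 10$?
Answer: $-2956560$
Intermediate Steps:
$\left(-575 - 441\right) \left(418 - 127\right) 10 = \left(-1016\right) 291 \cdot 10 = \left(-295656\right) 10 = -2956560$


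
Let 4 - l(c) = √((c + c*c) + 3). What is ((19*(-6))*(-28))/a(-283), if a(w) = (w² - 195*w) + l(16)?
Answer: 5607888/237664117 + 2280*√11/2614305287 ≈ 0.023599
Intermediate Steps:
l(c) = 4 - √(3 + c + c²) (l(c) = 4 - √((c + c*c) + 3) = 4 - √((c + c²) + 3) = 4 - √(3 + c + c²))
a(w) = 4 + w² - 195*w - 5*√11 (a(w) = (w² - 195*w) + (4 - √(3 + 16 + 16²)) = (w² - 195*w) + (4 - √(3 + 16 + 256)) = (w² - 195*w) + (4 - √275) = (w² - 195*w) + (4 - 5*√11) = 4 + w² - 195*w - 5*√11)
((19*(-6))*(-28))/a(-283) = ((19*(-6))*(-28))/(4 + (-283)² - 195*(-283) - 5*√11) = (-114*(-28))/(4 + 80089 + 55185 - 5*√11) = 3192/(135278 - 5*√11)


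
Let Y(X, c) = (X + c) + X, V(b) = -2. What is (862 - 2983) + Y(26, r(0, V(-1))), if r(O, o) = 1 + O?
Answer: -2068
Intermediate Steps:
Y(X, c) = c + 2*X
(862 - 2983) + Y(26, r(0, V(-1))) = (862 - 2983) + ((1 + 0) + 2*26) = -2121 + (1 + 52) = -2121 + 53 = -2068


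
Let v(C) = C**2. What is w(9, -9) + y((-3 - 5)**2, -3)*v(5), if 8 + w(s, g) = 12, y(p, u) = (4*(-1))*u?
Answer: 304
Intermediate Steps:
y(p, u) = -4*u
w(s, g) = 4 (w(s, g) = -8 + 12 = 4)
w(9, -9) + y((-3 - 5)**2, -3)*v(5) = 4 - 4*(-3)*5**2 = 4 + 12*25 = 4 + 300 = 304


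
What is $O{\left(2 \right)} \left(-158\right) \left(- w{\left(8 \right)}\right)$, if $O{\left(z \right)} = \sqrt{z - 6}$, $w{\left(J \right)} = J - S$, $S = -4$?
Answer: $3792 i \approx 3792.0 i$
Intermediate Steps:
$w{\left(J \right)} = 4 + J$ ($w{\left(J \right)} = J - -4 = J + 4 = 4 + J$)
$O{\left(z \right)} = \sqrt{-6 + z}$
$O{\left(2 \right)} \left(-158\right) \left(- w{\left(8 \right)}\right) = \sqrt{-6 + 2} \left(-158\right) \left(- (4 + 8)\right) = \sqrt{-4} \left(-158\right) \left(\left(-1\right) 12\right) = 2 i \left(-158\right) \left(-12\right) = - 316 i \left(-12\right) = 3792 i$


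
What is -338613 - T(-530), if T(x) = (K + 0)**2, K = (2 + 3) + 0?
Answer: -338638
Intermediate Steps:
K = 5 (K = 5 + 0 = 5)
T(x) = 25 (T(x) = (5 + 0)**2 = 5**2 = 25)
-338613 - T(-530) = -338613 - 1*25 = -338613 - 25 = -338638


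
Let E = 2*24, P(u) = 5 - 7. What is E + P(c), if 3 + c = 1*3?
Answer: 46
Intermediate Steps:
c = 0 (c = -3 + 1*3 = -3 + 3 = 0)
P(u) = -2
E = 48
E + P(c) = 48 - 2 = 46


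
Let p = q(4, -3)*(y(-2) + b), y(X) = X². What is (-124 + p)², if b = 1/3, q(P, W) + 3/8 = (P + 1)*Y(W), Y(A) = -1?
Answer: 12496225/576 ≈ 21695.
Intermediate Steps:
q(P, W) = -11/8 - P (q(P, W) = -3/8 + (P + 1)*(-1) = -3/8 + (1 + P)*(-1) = -3/8 + (-1 - P) = -11/8 - P)
b = ⅓ ≈ 0.33333
p = -559/24 (p = (-11/8 - 1*4)*((-2)² + ⅓) = (-11/8 - 4)*(4 + ⅓) = -43/8*13/3 = -559/24 ≈ -23.292)
(-124 + p)² = (-124 - 559/24)² = (-3535/24)² = 12496225/576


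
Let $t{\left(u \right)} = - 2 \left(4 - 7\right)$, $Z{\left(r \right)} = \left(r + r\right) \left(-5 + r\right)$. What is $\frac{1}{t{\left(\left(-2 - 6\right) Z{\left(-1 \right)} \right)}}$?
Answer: $\frac{1}{6} \approx 0.16667$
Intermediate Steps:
$Z{\left(r \right)} = 2 r \left(-5 + r\right)$
$t{\left(u \right)} = 6$ ($t{\left(u \right)} = \left(-2\right) \left(-3\right) = 6$)
$\frac{1}{t{\left(\left(-2 - 6\right) Z{\left(-1 \right)} \right)}} = \frac{1}{6}$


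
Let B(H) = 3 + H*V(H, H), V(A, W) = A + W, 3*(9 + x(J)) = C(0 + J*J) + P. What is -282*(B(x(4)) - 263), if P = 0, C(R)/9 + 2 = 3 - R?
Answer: -1571304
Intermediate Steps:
C(R) = 9 - 9*R (C(R) = -18 + 9*(3 - R) = -18 + (27 - 9*R) = 9 - 9*R)
x(J) = -6 - 3*J² (x(J) = -9 + ((9 - 9*(0 + J*J)) + 0)/3 = -9 + ((9 - 9*(0 + J²)) + 0)/3 = -9 + ((9 - 9*J²) + 0)/3 = -9 + (9 - 9*J²)/3 = -9 + (3 - 3*J²) = -6 - 3*J²)
B(H) = 3 + 2*H² (B(H) = 3 + H*(H + H) = 3 + H*(2*H) = 3 + 2*H²)
-282*(B(x(4)) - 263) = -282*((3 + 2*(-6 - 3*4²)²) - 263) = -282*((3 + 2*(-6 - 3*16)²) - 263) = -282*((3 + 2*(-6 - 48)²) - 263) = -282*((3 + 2*(-54)²) - 263) = -282*((3 + 2*2916) - 263) = -282*((3 + 5832) - 263) = -282*(5835 - 263) = -282*5572 = -1571304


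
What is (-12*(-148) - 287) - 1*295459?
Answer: -293970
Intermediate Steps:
(-12*(-148) - 287) - 1*295459 = (1776 - 287) - 295459 = 1489 - 295459 = -293970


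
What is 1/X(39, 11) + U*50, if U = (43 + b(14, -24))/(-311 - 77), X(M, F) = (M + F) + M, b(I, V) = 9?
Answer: -57753/8633 ≈ -6.6898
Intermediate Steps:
X(M, F) = F + 2*M (X(M, F) = (F + M) + M = F + 2*M)
U = -13/97 (U = (43 + 9)/(-311 - 77) = 52/(-388) = 52*(-1/388) = -13/97 ≈ -0.13402)
1/X(39, 11) + U*50 = 1/(11 + 2*39) - 13/97*50 = 1/(11 + 78) - 650/97 = 1/89 - 650/97 = -57753/8633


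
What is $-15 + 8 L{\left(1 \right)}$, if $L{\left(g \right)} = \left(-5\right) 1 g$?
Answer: $-55$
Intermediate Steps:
$L{\left(g \right)} = - 5 g$
$-15 + 8 L{\left(1 \right)} = -15 + 8 \left(\left(-5\right) 1\right) = -15 + 8 \left(-5\right) = -15 - 40 = -55$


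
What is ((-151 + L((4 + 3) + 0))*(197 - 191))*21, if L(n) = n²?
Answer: -12852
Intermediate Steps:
((-151 + L((4 + 3) + 0))*(197 - 191))*21 = ((-151 + ((4 + 3) + 0)²)*(197 - 191))*21 = ((-151 + (7 + 0)²)*6)*21 = ((-151 + 7²)*6)*21 = ((-151 + 49)*6)*21 = -102*6*21 = -612*21 = -12852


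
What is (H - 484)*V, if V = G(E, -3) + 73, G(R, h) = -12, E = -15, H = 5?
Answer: -29219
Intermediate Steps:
V = 61 (V = -12 + 73 = 61)
(H - 484)*V = (5 - 484)*61 = -479*61 = -29219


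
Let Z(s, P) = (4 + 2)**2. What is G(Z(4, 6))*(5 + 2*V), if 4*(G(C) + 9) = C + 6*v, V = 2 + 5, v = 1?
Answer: 57/2 ≈ 28.500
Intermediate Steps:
V = 7
Z(s, P) = 36 (Z(s, P) = 6**2 = 36)
G(C) = -15/2 + C/4 (G(C) = -9 + (C + 6*1)/4 = -9 + (C + 6)/4 = -9 + (6 + C)/4 = -9 + (3/2 + C/4) = -15/2 + C/4)
G(Z(4, 6))*(5 + 2*V) = (-15/2 + (1/4)*36)*(5 + 2*7) = (-15/2 + 9)*(5 + 14) = (3/2)*19 = 57/2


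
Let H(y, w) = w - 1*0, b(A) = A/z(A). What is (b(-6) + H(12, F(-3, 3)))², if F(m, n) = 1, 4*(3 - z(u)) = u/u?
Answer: 169/121 ≈ 1.3967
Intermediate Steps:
z(u) = 11/4 (z(u) = 3 - u/(4*u) = 3 - ¼*1 = 3 - ¼ = 11/4)
b(A) = 4*A/11 (b(A) = A/(11/4) = A*(4/11) = 4*A/11)
H(y, w) = w (H(y, w) = w + 0 = w)
(b(-6) + H(12, F(-3, 3)))² = ((4/11)*(-6) + 1)² = (-24/11 + 1)² = (-13/11)² = 169/121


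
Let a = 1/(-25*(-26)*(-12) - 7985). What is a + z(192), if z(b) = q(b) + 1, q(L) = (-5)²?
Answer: 410409/15785 ≈ 26.000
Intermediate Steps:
q(L) = 25
a = -1/15785 (a = 1/(650*(-12) - 7985) = 1/(-7800 - 7985) = 1/(-15785) = -1/15785 ≈ -6.3351e-5)
z(b) = 26 (z(b) = 25 + 1 = 26)
a + z(192) = -1/15785 + 26 = 410409/15785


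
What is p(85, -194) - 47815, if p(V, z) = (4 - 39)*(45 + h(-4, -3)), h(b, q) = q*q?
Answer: -49705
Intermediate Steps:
h(b, q) = q**2
p(V, z) = -1890 (p(V, z) = (4 - 39)*(45 + (-3)**2) = -35*(45 + 9) = -35*54 = -1890)
p(85, -194) - 47815 = -1890 - 47815 = -49705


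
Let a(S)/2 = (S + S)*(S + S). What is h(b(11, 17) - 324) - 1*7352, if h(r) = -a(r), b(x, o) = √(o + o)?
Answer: -847432 + 5184*√34 ≈ -8.1720e+5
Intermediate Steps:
b(x, o) = √2*√o (b(x, o) = √(2*o) = √2*√o)
a(S) = 8*S² (a(S) = 2*((S + S)*(S + S)) = 2*((2*S)*(2*S)) = 2*(4*S²) = 8*S²)
h(r) = -8*r²
h(b(11, 17) - 324) - 1*7352 = -8*(√2*√17 - 324)² - 1*7352 = -8*(√34 - 324)² - 7352 = -8*(-324 + √34)² - 7352 = -7352 - 8*(-324 + √34)²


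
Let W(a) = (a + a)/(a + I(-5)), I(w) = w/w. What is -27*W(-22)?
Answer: -396/7 ≈ -56.571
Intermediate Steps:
I(w) = 1
W(a) = 2*a/(1 + a) (W(a) = (a + a)/(a + 1) = (2*a)/(1 + a) = 2*a/(1 + a))
-27*W(-22) = -54*(-22)/(1 - 22) = -54*(-22)/(-21) = -54*(-22)*(-1)/21 = -27*44/21 = -396/7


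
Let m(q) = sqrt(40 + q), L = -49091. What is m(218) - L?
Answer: 49091 + sqrt(258) ≈ 49107.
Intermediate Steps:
m(218) - L = sqrt(40 + 218) - 1*(-49091) = sqrt(258) + 49091 = 49091 + sqrt(258)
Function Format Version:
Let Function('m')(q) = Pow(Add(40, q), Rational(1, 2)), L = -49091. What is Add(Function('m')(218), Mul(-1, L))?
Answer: Add(49091, Pow(258, Rational(1, 2))) ≈ 49107.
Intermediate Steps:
Add(Function('m')(218), Mul(-1, L)) = Add(Pow(Add(40, 218), Rational(1, 2)), Mul(-1, -49091)) = Add(Pow(258, Rational(1, 2)), 49091) = Add(49091, Pow(258, Rational(1, 2)))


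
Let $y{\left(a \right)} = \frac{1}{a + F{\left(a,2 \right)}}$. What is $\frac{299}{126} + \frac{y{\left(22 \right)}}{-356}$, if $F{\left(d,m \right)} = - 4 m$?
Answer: $\frac{15205}{6408} \approx 2.3728$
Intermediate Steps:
$y{\left(a \right)} = \frac{1}{-8 + a}$ ($y{\left(a \right)} = \frac{1}{a - 8} = \frac{1}{-8 + a}$)
$\frac{299}{126} + \frac{y{\left(22 \right)}}{-356} = \frac{299}{126} + \frac{1}{\left(-8 + 22\right) \left(-356\right)} = 299 \cdot \frac{1}{126} + \frac{1}{14} \left(- \frac{1}{356}\right) = \frac{299}{126} + \frac{1}{14} \left(- \frac{1}{356}\right) = \frac{299}{126} - \frac{1}{4984} = \frac{15205}{6408}$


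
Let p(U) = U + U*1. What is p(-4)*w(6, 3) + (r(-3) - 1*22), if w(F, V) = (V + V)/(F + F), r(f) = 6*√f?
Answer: -26 + 6*I*√3 ≈ -26.0 + 10.392*I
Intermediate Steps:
p(U) = 2*U (p(U) = U + U = 2*U)
w(F, V) = V/F (w(F, V) = (2*V)/((2*F)) = (2*V)*(1/(2*F)) = V/F)
p(-4)*w(6, 3) + (r(-3) - 1*22) = (2*(-4))*(3/6) + (6*√(-3) - 1*22) = -24/6 + (6*(I*√3) - 22) = -8*½ + (6*I*√3 - 22) = -4 + (-22 + 6*I*√3) = -26 + 6*I*√3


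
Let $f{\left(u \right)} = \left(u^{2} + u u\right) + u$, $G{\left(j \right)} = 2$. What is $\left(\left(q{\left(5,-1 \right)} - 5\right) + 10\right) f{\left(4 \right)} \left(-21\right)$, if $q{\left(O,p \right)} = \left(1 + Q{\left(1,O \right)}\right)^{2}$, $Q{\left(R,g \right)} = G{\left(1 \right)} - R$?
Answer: $-6804$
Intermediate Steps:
$Q{\left(R,g \right)} = 2 - R$
$q{\left(O,p \right)} = 4$ ($q{\left(O,p \right)} = \left(1 + \left(2 - 1\right)\right)^{2} = \left(1 + 1\right)^{2} = 2^{2} = 4$)
$f{\left(u \right)} = u + 2 u^{2}$ ($f{\left(u \right)} = \left(u^{2} + u^{2}\right) + u = 2 u^{2} + u = u + 2 u^{2}$)
$\left(\left(q{\left(5,-1 \right)} - 5\right) + 10\right) f{\left(4 \right)} \left(-21\right) = \left(\left(4 - 5\right) + 10\right) 4 \left(1 + 2 \cdot 4\right) \left(-21\right) = \left(-1 + 10\right) 4 \left(1 + 8\right) \left(-21\right) = 9 \cdot 4 \cdot 9 \left(-21\right) = 9 \cdot 36 \left(-21\right) = 324 \left(-21\right) = -6804$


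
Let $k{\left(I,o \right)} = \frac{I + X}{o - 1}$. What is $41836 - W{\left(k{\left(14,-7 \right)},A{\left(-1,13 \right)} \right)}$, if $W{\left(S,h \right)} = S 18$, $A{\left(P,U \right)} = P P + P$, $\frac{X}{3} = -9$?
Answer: $\frac{167227}{4} \approx 41807.0$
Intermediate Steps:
$X = -27$ ($X = 3 \left(-9\right) = -27$)
$A{\left(P,U \right)} = P + P^{2}$ ($A{\left(P,U \right)} = P^{2} + P = P + P^{2}$)
$k{\left(I,o \right)} = \frac{-27 + I}{-1 + o}$ ($k{\left(I,o \right)} = \frac{I - 27}{o - 1} = \frac{-27 + I}{-1 + o}$)
$W{\left(S,h \right)} = 18 S$
$41836 - W{\left(k{\left(14,-7 \right)},A{\left(-1,13 \right)} \right)} = 41836 - 18 \frac{-27 + 14}{-1 - 7} = 41836 - 18 \frac{1}{-8} \left(-13\right) = 41836 - 18 \left(\left(- \frac{1}{8}\right) \left(-13\right)\right) = 41836 - 18 \cdot \frac{13}{8} = 41836 - \frac{117}{4} = \frac{167227}{4}$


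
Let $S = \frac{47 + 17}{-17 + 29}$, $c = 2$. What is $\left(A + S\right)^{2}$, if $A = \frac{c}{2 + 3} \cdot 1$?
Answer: $\frac{7396}{225} \approx 32.871$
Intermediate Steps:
$A = \frac{2}{5}$ ($A = \frac{2}{2 + 3} \cdot 1 = \frac{2}{5} \cdot 1 = \frac{2}{5} \approx 0.4$)
$S = \frac{16}{3}$ ($S = \frac{64}{12} = 64 \cdot \frac{1}{12} = \frac{16}{3} \approx 5.3333$)
$\left(A + S\right)^{2} = \left(\frac{2}{5} + \frac{16}{3}\right)^{2} = \left(\frac{86}{15}\right)^{2} = \frac{7396}{225}$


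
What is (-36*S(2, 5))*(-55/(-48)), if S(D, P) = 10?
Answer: -825/2 ≈ -412.50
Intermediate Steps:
(-36*S(2, 5))*(-55/(-48)) = (-36*10)*(-55/(-48)) = -(-19800)*(-1)/48 = -360*55/48 = -825/2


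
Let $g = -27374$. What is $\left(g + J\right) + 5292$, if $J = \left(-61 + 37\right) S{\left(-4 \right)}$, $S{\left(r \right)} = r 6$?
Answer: $-21506$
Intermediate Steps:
$S{\left(r \right)} = 6 r$
$J = 576$ ($J = \left(-61 + 37\right) 6 \left(-4\right) = \left(-24\right) \left(-24\right) = 576$)
$\left(g + J\right) + 5292 = \left(-27374 + 576\right) + 5292 = -26798 + 5292 = -21506$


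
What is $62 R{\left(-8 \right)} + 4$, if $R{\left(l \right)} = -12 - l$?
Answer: $-244$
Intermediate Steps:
$62 R{\left(-8 \right)} + 4 = 62 \left(-12 - -8\right) + 4 = 62 \left(-12 + 8\right) + 4 = 62 \left(-4\right) + 4 = -248 + 4 = -244$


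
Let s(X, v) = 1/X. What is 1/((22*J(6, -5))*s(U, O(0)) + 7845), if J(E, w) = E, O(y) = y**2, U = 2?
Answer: 1/7911 ≈ 0.00012641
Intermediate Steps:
1/((22*J(6, -5))*s(U, O(0)) + 7845) = 1/((22*6)/2 + 7845) = 1/(132*(1/2) + 7845) = 1/(66 + 7845) = 1/7911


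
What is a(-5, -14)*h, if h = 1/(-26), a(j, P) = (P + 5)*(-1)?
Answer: -9/26 ≈ -0.34615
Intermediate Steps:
a(j, P) = -5 - P (a(j, P) = (5 + P)*(-1) = -5 - P)
h = -1/26 ≈ -0.038462
a(-5, -14)*h = (-5 - 1*(-14))*(-1/26) = (-5 + 14)*(-1/26) = 9*(-1/26) = -9/26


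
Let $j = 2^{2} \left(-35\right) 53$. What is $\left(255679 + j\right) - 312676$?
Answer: $-64417$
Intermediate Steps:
$j = -7420$ ($j = 4 \left(-35\right) 53 = \left(-140\right) 53 = -7420$)
$\left(255679 + j\right) - 312676 = \left(255679 - 7420\right) - 312676 = 248259 - 312676 = -64417$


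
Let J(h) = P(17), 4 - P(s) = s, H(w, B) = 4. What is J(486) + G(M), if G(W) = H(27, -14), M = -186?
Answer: -9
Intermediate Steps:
P(s) = 4 - s
J(h) = -13 (J(h) = 4 - 1*17 = 4 - 17 = -13)
G(W) = 4
J(486) + G(M) = -13 + 4 = -9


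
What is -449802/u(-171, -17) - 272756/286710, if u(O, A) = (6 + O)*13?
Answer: 855851132/4099953 ≈ 208.75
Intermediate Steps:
u(O, A) = 78 + 13*O
-449802/u(-171, -17) - 272756/286710 = -449802/(78 + 13*(-171)) - 272756/286710 = -449802/(78 - 2223) - 272756*1/286710 = -449802/(-2145) - 136378/143355 = -449802*(-1/2145) - 136378/143355 = 149934/715 - 136378/143355 = 855851132/4099953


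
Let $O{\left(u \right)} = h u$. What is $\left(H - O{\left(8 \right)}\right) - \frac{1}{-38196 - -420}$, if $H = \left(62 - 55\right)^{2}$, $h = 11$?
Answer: $- \frac{1473263}{37776} \approx -39.0$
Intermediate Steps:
$H = 49$ ($H = 7^{2} = 49$)
$O{\left(u \right)} = 11 u$
$\left(H - O{\left(8 \right)}\right) - \frac{1}{-38196 - -420} = \left(49 - 11 \cdot 8\right) - \frac{1}{-38196 - -420} = \left(49 - 88\right) - \frac{1}{-38196 + 420} = \left(49 - 88\right) - \frac{1}{-37776} = -39 - - \frac{1}{37776} = -39 + \frac{1}{37776} = - \frac{1473263}{37776}$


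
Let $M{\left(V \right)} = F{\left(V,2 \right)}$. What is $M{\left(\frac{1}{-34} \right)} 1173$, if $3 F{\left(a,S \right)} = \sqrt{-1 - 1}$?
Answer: $391 i \sqrt{2} \approx 552.96 i$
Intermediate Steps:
$F{\left(a,S \right)} = \frac{i \sqrt{2}}{3}$ ($F{\left(a,S \right)} = \frac{\sqrt{-1 - 1}}{3} = \frac{\sqrt{-2}}{3} = \frac{i \sqrt{2}}{3}$)
$M{\left(V \right)} = \frac{i \sqrt{2}}{3}$
$M{\left(\frac{1}{-34} \right)} 1173 = \frac{i \sqrt{2}}{3} \cdot 1173 = 391 i \sqrt{2}$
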